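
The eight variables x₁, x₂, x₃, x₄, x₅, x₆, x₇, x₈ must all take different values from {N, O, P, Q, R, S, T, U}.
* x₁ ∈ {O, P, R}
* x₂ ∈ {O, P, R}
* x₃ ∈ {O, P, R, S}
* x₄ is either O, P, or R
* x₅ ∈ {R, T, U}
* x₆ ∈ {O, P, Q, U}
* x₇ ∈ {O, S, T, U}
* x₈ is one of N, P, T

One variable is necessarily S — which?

x₃

Among the 8 variables, N fits only x₈ (and all 8 values in {N, O, P, Q, R, S, T, U} must be used), so x₈ = N.
Among the 7 still-open variables, Q fits only x₆ (and all 7 values in {O, P, Q, R, S, T, U} must be used), so x₆ = Q.
x₁, x₂, x₄ share exactly the 3 values {O, P, R}; by pigeonhole those values go to them, so strike O, P, R from x₃, x₅, x₇.
So S goes to x₃.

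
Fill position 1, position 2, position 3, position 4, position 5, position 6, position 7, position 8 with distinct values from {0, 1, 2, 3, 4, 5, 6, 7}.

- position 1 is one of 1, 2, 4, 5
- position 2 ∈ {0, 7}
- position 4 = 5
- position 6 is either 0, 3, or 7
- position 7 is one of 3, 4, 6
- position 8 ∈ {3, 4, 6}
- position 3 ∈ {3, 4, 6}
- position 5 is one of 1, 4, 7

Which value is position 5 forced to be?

1

position 4 has just one choice, so position 4 = 5. Eliminate 5 elsewhere: position 1.
The 7 still-open variables together cover exactly {0, 1, 2, 3, 4, 6, 7} — 7 values for 7 variables — and 2 appears only in position 1's list, so position 1 = 2.
The 6 still-open variables draw from only 6 values {0, 1, 3, 4, 6, 7}, so each is used; only position 5 can be 1, hence position 5 = 1.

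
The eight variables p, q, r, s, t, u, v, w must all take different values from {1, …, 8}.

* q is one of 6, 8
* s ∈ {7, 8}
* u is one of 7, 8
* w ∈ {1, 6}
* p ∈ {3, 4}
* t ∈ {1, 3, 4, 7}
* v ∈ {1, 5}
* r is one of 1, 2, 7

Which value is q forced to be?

Among the 8 variables, 2 fits only r (and all 8 values in {1, 2, 3, 4, 5, 6, 7, 8} must be used), so r = 2.
The 7 still-open variables together cover exactly {1, 3, 4, 5, 6, 7, 8} — 7 values for 7 variables — and 5 appears only in v's list, so v = 5.
s and u share exactly the 2 values {7, 8}; by pigeonhole those values go to them, so strike 7, 8 from q, t.
So q = 6.

6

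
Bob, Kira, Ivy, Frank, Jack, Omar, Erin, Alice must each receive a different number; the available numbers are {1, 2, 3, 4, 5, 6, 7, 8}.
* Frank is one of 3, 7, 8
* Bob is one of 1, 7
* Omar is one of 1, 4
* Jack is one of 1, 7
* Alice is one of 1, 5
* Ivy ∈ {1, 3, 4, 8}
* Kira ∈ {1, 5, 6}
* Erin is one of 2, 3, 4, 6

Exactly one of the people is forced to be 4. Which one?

The 8 variables draw from only 8 values {1, 2, 3, 4, 5, 6, 7, 8}, so each is used; only Erin can be 2, hence Erin = 2.
Among the 7 still-open variables, 6 fits only Kira (and all 7 values in {1, 3, 4, 5, 6, 7, 8} must be used), so Kira = 6.
The 6 still-open variables draw from only 6 values {1, 3, 4, 5, 7, 8}, so each is used; only Alice can be 5, hence Alice = 5.
The 2 variables Bob and Jack are confined to {1, 7}, which locks those values in; drop them from Ivy, Frank, Omar.
So 4 goes to Omar.

Omar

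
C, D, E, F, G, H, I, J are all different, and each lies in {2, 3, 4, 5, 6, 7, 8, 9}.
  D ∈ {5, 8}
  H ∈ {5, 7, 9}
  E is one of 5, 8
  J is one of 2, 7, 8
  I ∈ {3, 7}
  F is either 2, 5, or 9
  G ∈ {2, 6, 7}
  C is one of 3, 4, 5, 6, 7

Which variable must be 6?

G

Among the 8 variables, 4 fits only C (and all 8 values in {2, 3, 4, 5, 6, 7, 8, 9} must be used), so C = 4.
The 7 still-open variables together cover exactly {2, 3, 5, 6, 7, 8, 9} — 7 values for 7 variables — and 3 appears only in I's list, so I = 3.
The 6 still-open variables together cover exactly {2, 5, 6, 7, 8, 9} — 6 values for 6 variables — and 6 appears only in G's list, so G = 6.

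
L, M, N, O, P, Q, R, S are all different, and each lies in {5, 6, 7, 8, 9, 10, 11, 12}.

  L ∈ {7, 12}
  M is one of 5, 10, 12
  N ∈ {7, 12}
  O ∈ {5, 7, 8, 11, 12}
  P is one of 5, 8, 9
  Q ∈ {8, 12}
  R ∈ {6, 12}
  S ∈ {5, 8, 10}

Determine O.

11

The 8 variables together cover exactly {5, 6, 7, 8, 9, 10, 11, 12} — 8 values for 8 variables — and 6 appears only in R's list, so R = 6.
The 7 still-open variables together cover exactly {5, 7, 8, 9, 10, 11, 12} — 7 values for 7 variables — and 9 appears only in P's list, so P = 9.
The 6 still-open variables draw from only 6 values {5, 7, 8, 10, 11, 12}, so each is used; only O can be 11, hence O = 11.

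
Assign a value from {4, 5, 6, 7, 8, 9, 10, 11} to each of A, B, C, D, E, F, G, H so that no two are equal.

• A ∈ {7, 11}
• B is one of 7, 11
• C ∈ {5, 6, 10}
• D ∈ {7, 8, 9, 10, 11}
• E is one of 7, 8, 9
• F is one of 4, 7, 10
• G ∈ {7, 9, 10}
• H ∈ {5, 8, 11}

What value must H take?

Among the 8 variables, 4 fits only F (and all 8 values in {4, 5, 6, 7, 8, 9, 10, 11} must be used), so F = 4.
Among the 7 still-open variables, 6 fits only C (and all 7 values in {5, 6, 7, 8, 9, 10, 11} must be used), so C = 6.
Among the 6 still-open variables, 5 fits only H (and all 6 values in {5, 7, 8, 9, 10, 11} must be used), so H = 5.

5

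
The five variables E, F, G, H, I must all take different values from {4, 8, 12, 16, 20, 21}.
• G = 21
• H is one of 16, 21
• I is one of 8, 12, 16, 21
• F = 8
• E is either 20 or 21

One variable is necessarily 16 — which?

H

F's domain is down to {8}, so F = 8. Remove 8 from I.
G's domain is down to {21}, so G = 21. Remove 21 from E, H, I.
So 16 goes to H.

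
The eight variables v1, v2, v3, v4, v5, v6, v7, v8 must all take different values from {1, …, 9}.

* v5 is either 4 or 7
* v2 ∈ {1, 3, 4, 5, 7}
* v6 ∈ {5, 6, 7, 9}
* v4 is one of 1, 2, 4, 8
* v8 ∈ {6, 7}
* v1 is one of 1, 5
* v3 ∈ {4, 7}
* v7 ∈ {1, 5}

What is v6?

9

The 2 variables v1 and v7 are confined to {1, 5}, which locks those values in; drop them from v2, v4, v6.
v3 and v5 between them cover only {4, 7} — a naked pair. Remove those values from v2, v4, v6, v8.
v2 must be 3 (only option left).
v8 has just one choice, so v8 = 6. Remove 6 from v6.
So v6 = 9.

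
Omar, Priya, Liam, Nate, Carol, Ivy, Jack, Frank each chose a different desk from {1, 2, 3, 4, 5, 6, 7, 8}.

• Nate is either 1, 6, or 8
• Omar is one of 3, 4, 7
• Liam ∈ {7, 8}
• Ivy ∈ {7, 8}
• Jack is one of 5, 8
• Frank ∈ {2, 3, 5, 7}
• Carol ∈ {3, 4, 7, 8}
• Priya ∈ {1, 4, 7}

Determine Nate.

6

The 8 variables together cover exactly {1, 2, 3, 4, 5, 6, 7, 8} — 8 values for 8 variables — and 2 appears only in Frank's list, so Frank = 2.
The 7 still-open variables draw from only 7 values {1, 3, 4, 5, 6, 7, 8}, so each is used; only Jack can be 5, hence Jack = 5.
The 6 still-open variables together cover exactly {1, 3, 4, 6, 7, 8} — 6 values for 6 variables — and 6 appears only in Nate's list, so Nate = 6.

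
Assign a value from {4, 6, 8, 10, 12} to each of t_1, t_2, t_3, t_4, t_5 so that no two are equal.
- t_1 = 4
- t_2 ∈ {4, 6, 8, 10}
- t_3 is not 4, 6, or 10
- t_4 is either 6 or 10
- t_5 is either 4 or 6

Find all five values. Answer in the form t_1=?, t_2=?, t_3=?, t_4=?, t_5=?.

t_1's domain is down to {4}, so t_1 = 4. Eliminate 4 elsewhere: t_2, t_5.
t_5's domain is down to {6}, so t_5 = 6. So t_2, t_4 can't be 6.
t_4's domain is down to {10}, so t_4 = 10. So t_2 can't be 10.
t_2 must be 8 (only option left). Strike 8 from t_3.
t_3's domain is down to {12}, so t_3 = 12.

t_1=4, t_2=8, t_3=12, t_4=10, t_5=6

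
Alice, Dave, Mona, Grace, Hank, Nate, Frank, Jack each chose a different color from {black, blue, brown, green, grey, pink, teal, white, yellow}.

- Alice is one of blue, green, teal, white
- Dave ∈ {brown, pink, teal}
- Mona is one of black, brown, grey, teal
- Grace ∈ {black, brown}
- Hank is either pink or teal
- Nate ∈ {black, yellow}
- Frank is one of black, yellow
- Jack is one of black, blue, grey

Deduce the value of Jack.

blue

Nate and Frank between them cover only {black, yellow} — a naked pair. Remove those values from Mona, Grace, Jack.
Grace has just one choice, so Grace = brown. So Dave, Mona can't be brown.
The 2 variables Dave and Hank are confined to {pink, teal}, which locks those values in; drop them from Alice, Mona.
Mona's domain is down to {grey}, so Mona = grey. Eliminate grey elsewhere: Jack.
So Jack = blue.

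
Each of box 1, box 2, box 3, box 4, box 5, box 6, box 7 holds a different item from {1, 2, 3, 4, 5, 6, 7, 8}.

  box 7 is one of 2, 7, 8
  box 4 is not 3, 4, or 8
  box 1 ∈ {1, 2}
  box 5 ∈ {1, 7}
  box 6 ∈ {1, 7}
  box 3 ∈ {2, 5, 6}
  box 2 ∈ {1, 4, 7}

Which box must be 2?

The 7 variables together cover exactly {1, 2, 4, 5, 6, 7, 8} — 7 values for 7 variables — and 4 appears only in box 2's list, so box 2 = 4.
The 6 still-open variables draw from only 6 values {1, 2, 5, 6, 7, 8}, so each is used; only box 7 can be 8, hence box 7 = 8.
box 5 and box 6 share exactly the 2 values {1, 7}; by pigeonhole those values go to them, so strike 1, 7 from box 1, box 4.

box 1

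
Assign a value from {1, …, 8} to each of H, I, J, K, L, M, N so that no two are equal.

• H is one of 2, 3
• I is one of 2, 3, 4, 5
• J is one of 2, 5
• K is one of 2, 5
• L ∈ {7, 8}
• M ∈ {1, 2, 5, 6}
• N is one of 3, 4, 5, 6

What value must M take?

J and K between them cover only {2, 5} — a naked pair. Remove those values from H, I, M, N.
That leaves H = 3. So I, N can't be 3.
I must be 4 (only option left). Eliminate 4 elsewhere: N.
N has just one choice, so N = 6. Strike 6 from M.
So M = 1.

1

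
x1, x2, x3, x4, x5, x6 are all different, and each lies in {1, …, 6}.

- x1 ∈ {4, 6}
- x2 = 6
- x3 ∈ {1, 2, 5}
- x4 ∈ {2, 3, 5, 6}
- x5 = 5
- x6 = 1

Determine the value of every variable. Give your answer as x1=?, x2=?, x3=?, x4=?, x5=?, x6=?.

x1=4, x2=6, x3=2, x4=3, x5=5, x6=1

x2 has just one choice, so x2 = 6. Eliminate 6 elsewhere: x1, x4.
x5 must be 5 (only option left). So x3, x4 can't be 5.
x6 has just one choice, so x6 = 1. So x3 can't be 1.
x1's domain is down to {4}, so x1 = 4.
x3 must be 2 (only option left). Strike 2 from x4.
x4's domain is down to {3}, so x4 = 3.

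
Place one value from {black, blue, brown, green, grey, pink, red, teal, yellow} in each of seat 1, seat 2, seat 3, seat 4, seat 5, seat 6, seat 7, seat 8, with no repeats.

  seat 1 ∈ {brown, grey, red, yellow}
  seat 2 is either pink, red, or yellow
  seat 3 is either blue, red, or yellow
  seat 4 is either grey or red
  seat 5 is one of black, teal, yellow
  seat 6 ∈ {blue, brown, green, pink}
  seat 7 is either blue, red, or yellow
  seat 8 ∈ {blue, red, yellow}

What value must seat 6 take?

green

seat 3, seat 7, seat 8 between them cover only {blue, red, yellow} — a naked triple. Remove those values from seat 1, seat 2, seat 4, seat 5, seat 6.
That leaves seat 2 = pink. Strike pink from seat 6.
That leaves seat 4 = grey. Strike grey from seat 1.
seat 1 must be brown (only option left). Strike brown from seat 6.
So seat 6 = green.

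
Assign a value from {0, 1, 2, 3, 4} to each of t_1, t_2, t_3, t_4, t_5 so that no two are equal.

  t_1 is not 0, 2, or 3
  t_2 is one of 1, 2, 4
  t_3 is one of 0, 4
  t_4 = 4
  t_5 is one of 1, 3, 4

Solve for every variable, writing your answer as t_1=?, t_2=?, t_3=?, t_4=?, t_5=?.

t_4 must be 4 (only option left). So t_1, t_2, t_3, t_5 can't be 4.
t_1's domain is down to {1}, so t_1 = 1. So t_2, t_5 can't be 1.
t_2's domain is down to {2}, so t_2 = 2.
t_3 must be 0 (only option left).
t_5 must be 3 (only option left).

t_1=1, t_2=2, t_3=0, t_4=4, t_5=3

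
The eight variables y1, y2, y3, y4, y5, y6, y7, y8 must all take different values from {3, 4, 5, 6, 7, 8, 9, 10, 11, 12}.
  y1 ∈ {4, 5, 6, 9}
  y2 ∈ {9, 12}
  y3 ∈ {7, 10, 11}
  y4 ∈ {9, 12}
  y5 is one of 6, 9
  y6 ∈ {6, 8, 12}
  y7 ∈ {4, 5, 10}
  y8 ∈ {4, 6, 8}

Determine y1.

5

y2 and y4 share exactly the 2 values {9, 12}; by pigeonhole those values go to them, so strike 9, 12 from y1, y5, y6.
y5 has just one choice, so y5 = 6. Strike 6 from y1, y6, y8.
y6's domain is down to {8}, so y6 = 8. Strike 8 from y8.
y8 has just one choice, so y8 = 4. So y1, y7 can't be 4.
So y1 = 5.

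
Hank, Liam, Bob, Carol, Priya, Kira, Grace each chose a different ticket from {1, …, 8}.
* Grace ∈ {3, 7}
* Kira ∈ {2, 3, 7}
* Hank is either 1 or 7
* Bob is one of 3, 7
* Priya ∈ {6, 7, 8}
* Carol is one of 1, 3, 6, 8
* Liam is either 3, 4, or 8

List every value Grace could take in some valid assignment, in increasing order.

3, 7

The 7 variables together cover exactly {1, 2, 3, 4, 6, 7, 8} — 7 values for 7 variables — and 2 appears only in Kira's list, so Kira = 2.
Among the 6 still-open variables, 4 fits only Liam (and all 6 values in {1, 3, 4, 6, 7, 8} must be used), so Liam = 4.
The 2 variables Bob and Grace are confined to {3, 7}, which locks those values in; drop them from Hank, Carol, Priya.
That leaves Hank = 1. So Carol can't be 1.
No further eliminations apply; Grace can still be any of 3, 7.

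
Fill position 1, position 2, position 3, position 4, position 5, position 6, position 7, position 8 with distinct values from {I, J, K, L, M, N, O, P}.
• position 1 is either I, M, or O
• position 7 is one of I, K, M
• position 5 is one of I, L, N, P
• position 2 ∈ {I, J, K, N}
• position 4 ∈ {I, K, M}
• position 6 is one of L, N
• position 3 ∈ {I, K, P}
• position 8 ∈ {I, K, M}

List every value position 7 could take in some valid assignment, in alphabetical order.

I, K, M

The 8 variables draw from only 8 values {I, J, K, L, M, N, O, P}, so each is used; only position 2 can be J, hence position 2 = J.
Among the 7 still-open variables, O fits only position 1 (and all 7 values in {I, K, L, M, N, O, P} must be used), so position 1 = O.
The 3 variables position 4, position 7, position 8 are confined to {I, K, M}, which locks those values in; drop them from position 3, position 5.
position 3's domain is down to {P}, so position 3 = P. Remove P from position 5.
No further eliminations apply; position 7 can still be any of I, K, M.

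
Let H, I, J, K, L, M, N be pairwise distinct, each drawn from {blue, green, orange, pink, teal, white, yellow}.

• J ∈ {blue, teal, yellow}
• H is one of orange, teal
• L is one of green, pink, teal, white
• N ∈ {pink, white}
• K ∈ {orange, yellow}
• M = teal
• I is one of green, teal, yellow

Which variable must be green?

M's domain is down to {teal}, so M = teal. Strike teal from H, I, J, L.
H must be orange (only option left). Strike orange from K.
K has just one choice, so K = yellow. Eliminate yellow elsewhere: I, J.
So green goes to I.

I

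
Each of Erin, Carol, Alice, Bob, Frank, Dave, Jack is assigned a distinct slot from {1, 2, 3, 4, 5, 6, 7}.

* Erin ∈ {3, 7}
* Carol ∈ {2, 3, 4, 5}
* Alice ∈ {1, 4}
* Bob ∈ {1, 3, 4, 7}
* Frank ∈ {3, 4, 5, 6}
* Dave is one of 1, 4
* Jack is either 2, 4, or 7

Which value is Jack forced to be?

2

The 7 variables draw from only 7 values {1, 2, 3, 4, 5, 6, 7}, so each is used; only Frank can be 6, hence Frank = 6.
The 6 still-open variables draw from only 6 values {1, 2, 3, 4, 5, 7}, so each is used; only Carol can be 5, hence Carol = 5.
The 5 still-open variables together cover exactly {1, 2, 3, 4, 7} — 5 values for 5 variables — and 2 appears only in Jack's list, so Jack = 2.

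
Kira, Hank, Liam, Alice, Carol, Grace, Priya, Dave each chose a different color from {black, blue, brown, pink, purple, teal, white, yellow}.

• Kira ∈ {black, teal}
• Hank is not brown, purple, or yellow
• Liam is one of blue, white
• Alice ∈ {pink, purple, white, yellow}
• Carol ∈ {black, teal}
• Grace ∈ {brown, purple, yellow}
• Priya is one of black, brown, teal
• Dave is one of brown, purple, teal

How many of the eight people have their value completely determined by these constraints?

3

Kira and Carol share exactly the 2 values {black, teal}; by pigeonhole those values go to them, so strike black, teal from Hank, Priya, Dave.
Priya's domain is down to {brown}, so Priya = brown. So Grace, Dave can't be brown.
Dave has just one choice, so Dave = purple. Eliminate purple elsewhere: Alice, Grace.
Grace has just one choice, so Grace = yellow. Remove yellow from Alice.
Determined: Grace=yellow, Priya=brown, Dave=purple. The other people each still have more than one consistent value. That makes 3.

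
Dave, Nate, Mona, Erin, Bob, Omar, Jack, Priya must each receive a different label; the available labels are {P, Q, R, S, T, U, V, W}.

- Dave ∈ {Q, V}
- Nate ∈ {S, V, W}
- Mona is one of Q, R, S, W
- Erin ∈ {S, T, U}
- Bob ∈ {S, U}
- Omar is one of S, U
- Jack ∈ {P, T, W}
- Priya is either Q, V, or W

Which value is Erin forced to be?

T

Among the 8 variables, P fits only Jack (and all 8 values in {P, Q, R, S, T, U, V, W} must be used), so Jack = P.
The 7 still-open variables together cover exactly {Q, R, S, T, U, V, W} — 7 values for 7 variables — and R appears only in Mona's list, so Mona = R.
The 6 still-open variables together cover exactly {Q, S, T, U, V, W} — 6 values for 6 variables — and T appears only in Erin's list, so Erin = T.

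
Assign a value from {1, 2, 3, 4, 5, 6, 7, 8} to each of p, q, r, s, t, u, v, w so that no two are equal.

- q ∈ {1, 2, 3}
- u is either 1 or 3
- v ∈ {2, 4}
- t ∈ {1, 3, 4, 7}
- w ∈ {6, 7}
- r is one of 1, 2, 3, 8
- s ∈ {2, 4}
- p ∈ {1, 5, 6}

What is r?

The 8 variables draw from only 8 values {1, 2, 3, 4, 5, 6, 7, 8}, so each is used; only p can be 5, hence p = 5.
Among the 7 still-open variables, 6 fits only w (and all 7 values in {1, 2, 3, 4, 6, 7, 8} must be used), so w = 6.
The 6 still-open variables together cover exactly {1, 2, 3, 4, 7, 8} — 6 values for 6 variables — and 7 appears only in t's list, so t = 7.
Among the 5 still-open variables, 8 fits only r (and all 5 values in {1, 2, 3, 4, 8} must be used), so r = 8.

8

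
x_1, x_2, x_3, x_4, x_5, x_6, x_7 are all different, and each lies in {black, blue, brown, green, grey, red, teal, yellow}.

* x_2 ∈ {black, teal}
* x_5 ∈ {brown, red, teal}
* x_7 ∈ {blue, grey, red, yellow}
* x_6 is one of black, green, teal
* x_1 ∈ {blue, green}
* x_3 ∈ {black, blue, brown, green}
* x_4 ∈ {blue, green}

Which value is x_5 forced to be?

The 2 variables x_1 and x_4 are confined to {blue, green}, which locks those values in; drop them from x_3, x_6, x_7.
x_2 and x_6 between them cover only {black, teal} — a naked pair. Remove those values from x_3, x_5.
x_3 must be brown (only option left). Strike brown from x_5.
So x_5 = red.

red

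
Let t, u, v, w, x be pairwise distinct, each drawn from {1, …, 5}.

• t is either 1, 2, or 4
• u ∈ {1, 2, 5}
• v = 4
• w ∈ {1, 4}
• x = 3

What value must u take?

v has just one choice, so v = 4. Remove 4 from t, w.
w has just one choice, so w = 1. Strike 1 from t, u.
x has just one choice, so x = 3.
t has just one choice, so t = 2. Strike 2 from u.
So u = 5.

5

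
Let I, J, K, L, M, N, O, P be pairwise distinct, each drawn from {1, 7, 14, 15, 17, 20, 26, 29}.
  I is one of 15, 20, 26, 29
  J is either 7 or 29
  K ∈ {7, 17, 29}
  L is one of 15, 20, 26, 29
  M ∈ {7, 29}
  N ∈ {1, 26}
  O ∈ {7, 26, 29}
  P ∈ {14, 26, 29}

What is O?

26

The 8 variables draw from only 8 values {1, 7, 14, 15, 17, 20, 26, 29}, so each is used; only N can be 1, hence N = 1.
The 7 still-open variables together cover exactly {7, 14, 15, 17, 20, 26, 29} — 7 values for 7 variables — and 14 appears only in P's list, so P = 14.
The 6 still-open variables together cover exactly {7, 15, 17, 20, 26, 29} — 6 values for 6 variables — and 17 appears only in K's list, so K = 17.
The 2 variables J and M are confined to {7, 29}, which locks those values in; drop them from I, L, O.
So O = 26.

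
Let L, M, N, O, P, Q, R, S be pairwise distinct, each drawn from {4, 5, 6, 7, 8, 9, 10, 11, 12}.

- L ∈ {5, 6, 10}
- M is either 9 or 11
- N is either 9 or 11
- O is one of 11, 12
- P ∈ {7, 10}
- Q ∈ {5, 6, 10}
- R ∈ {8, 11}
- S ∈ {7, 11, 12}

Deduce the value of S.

The 8 variables together cover exactly {5, 6, 7, 8, 9, 10, 11, 12} — 8 values for 8 variables — and 8 appears only in R's list, so R = 8.
M and N share exactly the 2 values {9, 11}; by pigeonhole those values go to them, so strike 9, 11 from O, S.
That leaves O = 12. Strike 12 from S.
So S = 7.

7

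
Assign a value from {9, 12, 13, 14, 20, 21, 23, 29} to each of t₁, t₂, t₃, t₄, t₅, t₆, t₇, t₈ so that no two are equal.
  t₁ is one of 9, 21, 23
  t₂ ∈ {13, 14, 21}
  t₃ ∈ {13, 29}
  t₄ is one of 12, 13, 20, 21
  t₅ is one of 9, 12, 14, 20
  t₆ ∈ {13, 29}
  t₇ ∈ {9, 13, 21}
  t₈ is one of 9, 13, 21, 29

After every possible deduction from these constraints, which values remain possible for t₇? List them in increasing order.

9, 21

The 8 variables together cover exactly {9, 12, 13, 14, 20, 21, 23, 29} — 8 values for 8 variables — and 23 appears only in t₁'s list, so t₁ = 23.
t₃ and t₆ between them cover only {13, 29} — a naked pair. Remove those values from t₂, t₄, t₇, t₈.
The 2 variables t₇ and t₈ are confined to {9, 21}, which locks those values in; drop them from t₂, t₄, t₅.
That leaves t₂ = 14. Strike 14 from t₅.
No further eliminations apply; t₇ can still be any of 9, 21.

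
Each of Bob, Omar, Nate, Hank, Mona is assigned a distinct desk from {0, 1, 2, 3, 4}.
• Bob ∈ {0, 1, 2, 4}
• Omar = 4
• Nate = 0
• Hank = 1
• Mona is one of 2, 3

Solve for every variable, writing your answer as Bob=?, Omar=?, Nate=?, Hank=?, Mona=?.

Omar has just one choice, so Omar = 4. Eliminate 4 elsewhere: Bob.
Nate must be 0 (only option left). Eliminate 0 elsewhere: Bob.
That leaves Hank = 1. So Bob can't be 1.
Bob has just one choice, so Bob = 2. Eliminate 2 elsewhere: Mona.
That leaves Mona = 3.

Bob=2, Omar=4, Nate=0, Hank=1, Mona=3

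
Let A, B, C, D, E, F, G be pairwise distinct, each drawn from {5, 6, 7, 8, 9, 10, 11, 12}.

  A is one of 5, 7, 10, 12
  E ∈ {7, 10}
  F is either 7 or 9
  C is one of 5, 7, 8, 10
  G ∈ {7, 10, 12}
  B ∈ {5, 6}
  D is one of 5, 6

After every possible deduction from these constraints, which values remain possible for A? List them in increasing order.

Among the 7 variables, 8 fits only C (and all 7 values in {5, 6, 7, 8, 9, 10, 12} must be used), so C = 8.
The 6 still-open variables together cover exactly {5, 6, 7, 9, 10, 12} — 6 values for 6 variables — and 9 appears only in F's list, so F = 9.
B and D between them cover only {5, 6} — a naked pair. Remove those values from A.
No further eliminations apply; A can still be any of 7, 10, 12.

7, 10, 12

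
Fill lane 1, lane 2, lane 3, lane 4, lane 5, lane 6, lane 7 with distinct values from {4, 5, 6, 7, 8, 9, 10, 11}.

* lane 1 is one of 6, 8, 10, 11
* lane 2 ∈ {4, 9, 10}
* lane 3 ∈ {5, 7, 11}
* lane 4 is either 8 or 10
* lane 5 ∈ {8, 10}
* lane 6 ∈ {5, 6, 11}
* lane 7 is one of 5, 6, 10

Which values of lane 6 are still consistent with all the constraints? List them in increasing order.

lane 4 and lane 5 share exactly the 2 values {8, 10}; by pigeonhole those values go to them, so strike 8, 10 from lane 1, lane 2, lane 7.
lane 1, lane 6, lane 7 share exactly the 3 values {5, 6, 11}; by pigeonhole those values go to them, so strike 5, 6, 11 from lane 3.
That leaves lane 3 = 7.
No further eliminations apply; lane 6 can still be any of 5, 6, 11.

5, 6, 11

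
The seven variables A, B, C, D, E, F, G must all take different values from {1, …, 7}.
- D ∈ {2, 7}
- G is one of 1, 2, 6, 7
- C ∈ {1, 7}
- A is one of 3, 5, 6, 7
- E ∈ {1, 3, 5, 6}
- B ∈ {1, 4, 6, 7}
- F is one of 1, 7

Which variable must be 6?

G

The 7 variables together cover exactly {1, 2, 3, 4, 5, 6, 7} — 7 values for 7 variables — and 4 appears only in B's list, so B = 4.
C and F between them cover only {1, 7} — a naked pair. Remove those values from A, D, E, G.
D must be 2 (only option left). So G can't be 2.
So 6 goes to G.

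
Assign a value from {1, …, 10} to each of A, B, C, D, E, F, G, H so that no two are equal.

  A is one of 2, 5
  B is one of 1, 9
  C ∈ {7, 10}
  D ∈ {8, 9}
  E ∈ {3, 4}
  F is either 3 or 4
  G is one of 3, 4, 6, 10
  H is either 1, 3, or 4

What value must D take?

8

The 2 variables E and F are confined to {3, 4}, which locks those values in; drop them from G, H.
H must be 1 (only option left). Strike 1 from B.
That leaves B = 9. So D can't be 9.
So D = 8.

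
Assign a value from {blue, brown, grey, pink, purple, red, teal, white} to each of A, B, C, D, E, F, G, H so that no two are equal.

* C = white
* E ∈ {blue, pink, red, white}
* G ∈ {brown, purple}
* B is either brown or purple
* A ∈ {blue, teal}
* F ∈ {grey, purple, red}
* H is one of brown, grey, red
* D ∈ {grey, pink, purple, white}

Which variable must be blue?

E

C must be white (only option left). Remove white from D, E.
Among the 7 still-open variables, teal fits only A (and all 7 values in {blue, brown, grey, pink, purple, red, teal} must be used), so A = teal.
The 6 still-open variables together cover exactly {blue, brown, grey, pink, purple, red} — 6 values for 6 variables — and blue appears only in E's list, so E = blue.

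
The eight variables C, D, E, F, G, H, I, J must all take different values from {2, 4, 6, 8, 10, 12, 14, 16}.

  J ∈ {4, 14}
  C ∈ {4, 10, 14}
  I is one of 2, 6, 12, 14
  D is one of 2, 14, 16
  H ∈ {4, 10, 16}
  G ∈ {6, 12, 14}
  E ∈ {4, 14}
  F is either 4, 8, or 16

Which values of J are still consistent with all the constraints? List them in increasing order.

4, 14

Among the 8 variables, 8 fits only F (and all 8 values in {2, 4, 6, 8, 10, 12, 14, 16} must be used), so F = 8.
E and J between them cover only {4, 14} — a naked pair. Remove those values from C, D, G, H, I.
That leaves C = 10. Strike 10 from H.
H must be 16 (only option left). So D can't be 16.
D has just one choice, so D = 2. Strike 2 from I.
No further eliminations apply; J can still be any of 4, 14.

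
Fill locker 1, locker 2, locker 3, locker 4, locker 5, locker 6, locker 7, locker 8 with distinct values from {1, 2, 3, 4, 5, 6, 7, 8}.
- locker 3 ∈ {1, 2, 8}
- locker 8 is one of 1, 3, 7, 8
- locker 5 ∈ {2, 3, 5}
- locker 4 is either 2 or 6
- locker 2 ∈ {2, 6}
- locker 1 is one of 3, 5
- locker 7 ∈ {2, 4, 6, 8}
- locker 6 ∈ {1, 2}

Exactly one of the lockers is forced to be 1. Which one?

locker 6

Among the 8 variables, 4 fits only locker 7 (and all 8 values in {1, 2, 3, 4, 5, 6, 7, 8} must be used), so locker 7 = 4.
Among the 7 still-open variables, 7 fits only locker 8 (and all 7 values in {1, 2, 3, 5, 6, 7, 8} must be used), so locker 8 = 7.
Among the 6 still-open variables, 8 fits only locker 3 (and all 6 values in {1, 2, 3, 5, 6, 8} must be used), so locker 3 = 8.
The 5 still-open variables draw from only 5 values {1, 2, 3, 5, 6}, so each is used; only locker 6 can be 1, hence locker 6 = 1.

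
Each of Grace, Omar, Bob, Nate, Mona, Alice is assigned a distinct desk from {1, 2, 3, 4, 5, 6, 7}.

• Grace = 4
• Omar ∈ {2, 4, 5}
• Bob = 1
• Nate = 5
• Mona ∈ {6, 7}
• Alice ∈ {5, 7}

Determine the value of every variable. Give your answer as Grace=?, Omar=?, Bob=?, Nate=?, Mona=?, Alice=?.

Grace=4, Omar=2, Bob=1, Nate=5, Mona=6, Alice=7

Grace must be 4 (only option left). Eliminate 4 elsewhere: Omar.
That leaves Bob = 1.
Nate must be 5 (only option left). Remove 5 from Omar, Alice.
Alice has just one choice, so Alice = 7. Eliminate 7 elsewhere: Mona.
Omar's domain is down to {2}, so Omar = 2.
Mona's domain is down to {6}, so Mona = 6.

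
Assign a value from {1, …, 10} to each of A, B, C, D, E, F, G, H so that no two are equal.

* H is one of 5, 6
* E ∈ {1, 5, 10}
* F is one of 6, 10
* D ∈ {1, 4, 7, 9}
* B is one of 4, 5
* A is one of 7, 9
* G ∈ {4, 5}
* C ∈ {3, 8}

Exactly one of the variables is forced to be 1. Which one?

B and G share exactly the 2 values {4, 5}; by pigeonhole those values go to them, so strike 4, 5 from D, E, H.
H must be 6 (only option left). Remove 6 from F.
F has just one choice, so F = 10. Eliminate 10 elsewhere: E.

E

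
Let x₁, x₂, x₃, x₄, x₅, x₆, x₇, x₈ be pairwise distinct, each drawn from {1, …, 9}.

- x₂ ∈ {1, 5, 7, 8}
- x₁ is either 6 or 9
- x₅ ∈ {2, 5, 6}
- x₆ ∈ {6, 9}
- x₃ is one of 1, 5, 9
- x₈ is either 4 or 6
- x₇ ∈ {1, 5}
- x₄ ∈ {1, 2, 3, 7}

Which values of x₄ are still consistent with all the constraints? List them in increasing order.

x₁ and x₆ between them cover only {6, 9} — a naked pair. Remove those values from x₃, x₅, x₈.
That leaves x₈ = 4.
The 2 variables x₃ and x₇ are confined to {1, 5}, which locks those values in; drop them from x₂, x₄, x₅.
That leaves x₅ = 2. Remove 2 from x₄.
No further eliminations apply; x₄ can still be any of 3, 7.

3, 7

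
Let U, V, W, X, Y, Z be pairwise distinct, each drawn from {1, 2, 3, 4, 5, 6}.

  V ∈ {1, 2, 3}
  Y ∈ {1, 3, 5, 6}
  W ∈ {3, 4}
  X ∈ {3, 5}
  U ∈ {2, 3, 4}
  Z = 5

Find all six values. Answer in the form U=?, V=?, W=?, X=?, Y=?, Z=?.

U=2, V=1, W=4, X=3, Y=6, Z=5

Z's domain is down to {5}, so Z = 5. So X, Y can't be 5.
X's domain is down to {3}, so X = 3. Remove 3 from U, V, W, Y.
W must be 4 (only option left). Eliminate 4 elsewhere: U.
U must be 2 (only option left). Strike 2 from V.
V's domain is down to {1}, so V = 1. Strike 1 from Y.
That leaves Y = 6.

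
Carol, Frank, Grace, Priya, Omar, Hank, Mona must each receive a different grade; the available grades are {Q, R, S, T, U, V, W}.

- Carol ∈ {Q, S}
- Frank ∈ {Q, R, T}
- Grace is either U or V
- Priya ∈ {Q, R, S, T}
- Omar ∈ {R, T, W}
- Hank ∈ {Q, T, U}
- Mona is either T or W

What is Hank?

The 7 variables draw from only 7 values {Q, R, S, T, U, V, W}, so each is used; only Grace can be V, hence Grace = V.
The 6 still-open variables draw from only 6 values {Q, R, S, T, U, W}, so each is used; only Hank can be U, hence Hank = U.

U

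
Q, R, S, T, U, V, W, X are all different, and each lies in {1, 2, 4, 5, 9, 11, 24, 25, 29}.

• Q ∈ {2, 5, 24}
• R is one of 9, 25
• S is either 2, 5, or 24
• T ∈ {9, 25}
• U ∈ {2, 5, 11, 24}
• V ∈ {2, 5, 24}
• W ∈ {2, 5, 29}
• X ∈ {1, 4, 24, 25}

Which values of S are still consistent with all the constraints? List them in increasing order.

The 2 variables R and T are confined to {9, 25}, which locks those values in; drop them from X.
Q, S, V between them cover only {2, 5, 24} — a naked triple. Remove those values from U, W, X.
That leaves U = 11.
That leaves W = 29.
No further eliminations apply; S can still be any of 2, 5, 24.

2, 5, 24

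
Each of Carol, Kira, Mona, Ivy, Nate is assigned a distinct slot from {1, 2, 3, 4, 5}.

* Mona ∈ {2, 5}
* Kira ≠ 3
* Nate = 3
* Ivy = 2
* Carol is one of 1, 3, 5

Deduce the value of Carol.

Ivy's domain is down to {2}, so Ivy = 2. Eliminate 2 elsewhere: Kira, Mona.
Nate must be 3 (only option left). So Carol can't be 3.
Mona has just one choice, so Mona = 5. Remove 5 from Carol, Kira.
So Carol = 1.

1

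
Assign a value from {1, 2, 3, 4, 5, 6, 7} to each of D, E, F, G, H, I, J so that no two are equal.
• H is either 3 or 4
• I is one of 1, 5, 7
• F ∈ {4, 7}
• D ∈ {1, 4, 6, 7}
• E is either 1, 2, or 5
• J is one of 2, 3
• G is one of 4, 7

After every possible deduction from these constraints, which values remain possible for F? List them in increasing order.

Among the 7 variables, 6 fits only D (and all 7 values in {1, 2, 3, 4, 5, 6, 7} must be used), so D = 6.
The 2 variables F and G are confined to {4, 7}, which locks those values in; drop them from H, I.
That leaves H = 3. So J can't be 3.
J must be 2 (only option left). Eliminate 2 elsewhere: E.
No further eliminations apply; F can still be any of 4, 7.

4, 7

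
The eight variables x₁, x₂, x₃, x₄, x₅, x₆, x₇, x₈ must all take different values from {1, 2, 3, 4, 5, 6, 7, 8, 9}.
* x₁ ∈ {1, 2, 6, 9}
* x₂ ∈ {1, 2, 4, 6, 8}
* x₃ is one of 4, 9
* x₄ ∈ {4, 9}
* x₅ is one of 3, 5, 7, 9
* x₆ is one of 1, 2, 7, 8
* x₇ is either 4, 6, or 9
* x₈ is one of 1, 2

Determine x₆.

x₃ and x₄ share exactly the 2 values {4, 9}; by pigeonhole those values go to them, so strike 4, 9 from x₁, x₂, x₅, x₇.
x₇ must be 6 (only option left). So x₁, x₂ can't be 6.
The 2 variables x₁ and x₈ are confined to {1, 2}, which locks those values in; drop them from x₂, x₆.
That leaves x₂ = 8. Remove 8 from x₆.
So x₆ = 7.

7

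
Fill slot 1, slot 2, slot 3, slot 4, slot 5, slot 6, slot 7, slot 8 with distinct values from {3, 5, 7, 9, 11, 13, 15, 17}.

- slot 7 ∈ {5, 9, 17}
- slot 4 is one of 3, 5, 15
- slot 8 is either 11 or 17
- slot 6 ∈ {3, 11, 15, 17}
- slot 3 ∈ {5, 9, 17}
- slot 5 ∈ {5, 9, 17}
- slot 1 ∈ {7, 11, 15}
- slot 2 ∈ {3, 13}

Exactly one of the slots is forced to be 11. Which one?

Among the 8 variables, 7 fits only slot 1 (and all 8 values in {3, 5, 7, 9, 11, 13, 15, 17} must be used), so slot 1 = 7.
The 7 still-open variables together cover exactly {3, 5, 9, 11, 13, 15, 17} — 7 values for 7 variables — and 13 appears only in slot 2's list, so slot 2 = 13.
The 3 variables slot 3, slot 5, slot 7 are confined to {5, 9, 17}, which locks those values in; drop them from slot 4, slot 6, slot 8.
So 11 goes to slot 8.

slot 8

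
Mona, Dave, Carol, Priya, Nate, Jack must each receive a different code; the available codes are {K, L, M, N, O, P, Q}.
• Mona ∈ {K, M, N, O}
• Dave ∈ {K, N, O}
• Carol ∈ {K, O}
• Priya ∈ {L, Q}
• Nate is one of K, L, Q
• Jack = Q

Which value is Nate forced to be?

Jack's domain is down to {Q}, so Jack = Q. Strike Q from Priya, Nate.
That leaves Priya = L. Strike L from Nate.
So Nate = K.

K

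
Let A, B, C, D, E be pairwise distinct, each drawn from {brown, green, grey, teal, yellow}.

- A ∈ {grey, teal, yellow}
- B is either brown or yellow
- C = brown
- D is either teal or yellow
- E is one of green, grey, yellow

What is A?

grey

C's domain is down to {brown}, so C = brown. Eliminate brown elsewhere: B.
That leaves B = yellow. Strike yellow from A, D, E.
That leaves D = teal. Remove teal from A.
So A = grey.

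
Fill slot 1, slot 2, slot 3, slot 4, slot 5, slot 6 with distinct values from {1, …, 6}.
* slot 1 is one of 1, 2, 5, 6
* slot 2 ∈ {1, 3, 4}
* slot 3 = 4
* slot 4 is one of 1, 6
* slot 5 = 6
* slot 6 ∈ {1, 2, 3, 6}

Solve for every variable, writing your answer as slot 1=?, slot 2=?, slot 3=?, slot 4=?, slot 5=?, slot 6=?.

slot 3 has just one choice, so slot 3 = 4. Eliminate 4 elsewhere: slot 2.
slot 5's domain is down to {6}, so slot 5 = 6. So slot 1, slot 4, slot 6 can't be 6.
That leaves slot 4 = 1. Strike 1 from slot 1, slot 2, slot 6.
That leaves slot 2 = 3. Strike 3 from slot 6.
slot 6 must be 2 (only option left). Eliminate 2 elsewhere: slot 1.
slot 1 must be 5 (only option left).

slot 1=5, slot 2=3, slot 3=4, slot 4=1, slot 5=6, slot 6=2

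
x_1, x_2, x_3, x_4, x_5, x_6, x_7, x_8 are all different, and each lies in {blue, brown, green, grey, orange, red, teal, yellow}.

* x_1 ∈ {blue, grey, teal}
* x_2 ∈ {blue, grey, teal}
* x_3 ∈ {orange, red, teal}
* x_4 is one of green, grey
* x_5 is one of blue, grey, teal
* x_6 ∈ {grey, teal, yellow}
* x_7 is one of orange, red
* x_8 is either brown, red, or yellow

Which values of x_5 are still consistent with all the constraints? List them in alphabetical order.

The 8 variables draw from only 8 values {blue, brown, green, grey, orange, red, teal, yellow}, so each is used; only x_8 can be brown, hence x_8 = brown.
The 7 still-open variables together cover exactly {blue, green, grey, orange, red, teal, yellow} — 7 values for 7 variables — and green appears only in x_4's list, so x_4 = green.
The 6 still-open variables together cover exactly {blue, grey, orange, red, teal, yellow} — 6 values for 6 variables — and yellow appears only in x_6's list, so x_6 = yellow.
x_1, x_2, x_5 share exactly the 3 values {blue, grey, teal}; by pigeonhole those values go to them, so strike blue, grey, teal from x_3.
No further eliminations apply; x_5 can still be any of blue, grey, teal.

blue, grey, teal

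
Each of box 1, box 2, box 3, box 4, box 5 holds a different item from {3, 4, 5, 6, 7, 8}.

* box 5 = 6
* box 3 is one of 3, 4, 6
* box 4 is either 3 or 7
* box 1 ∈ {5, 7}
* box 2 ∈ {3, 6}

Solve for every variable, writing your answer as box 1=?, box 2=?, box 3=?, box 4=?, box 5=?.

box 5's domain is down to {6}, so box 5 = 6. Remove 6 from box 2, box 3.
box 2 has just one choice, so box 2 = 3. Eliminate 3 elsewhere: box 3, box 4.
box 3's domain is down to {4}, so box 3 = 4.
box 4 must be 7 (only option left). Remove 7 from box 1.
That leaves box 1 = 5.

box 1=5, box 2=3, box 3=4, box 4=7, box 5=6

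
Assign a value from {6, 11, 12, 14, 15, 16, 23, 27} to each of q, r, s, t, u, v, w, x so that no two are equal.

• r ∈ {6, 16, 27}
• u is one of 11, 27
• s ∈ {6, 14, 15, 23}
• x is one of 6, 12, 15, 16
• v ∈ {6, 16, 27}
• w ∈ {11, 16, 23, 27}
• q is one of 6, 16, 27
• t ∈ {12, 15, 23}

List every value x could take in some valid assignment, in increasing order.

The 8 variables draw from only 8 values {6, 11, 12, 14, 15, 16, 23, 27}, so each is used; only s can be 14, hence s = 14.
q, r, v between them cover only {6, 16, 27} — a naked triple. Remove those values from u, w, x.
That leaves u = 11. Strike 11 from w.
w must be 23 (only option left). Eliminate 23 elsewhere: t.
No further eliminations apply; x can still be any of 12, 15.

12, 15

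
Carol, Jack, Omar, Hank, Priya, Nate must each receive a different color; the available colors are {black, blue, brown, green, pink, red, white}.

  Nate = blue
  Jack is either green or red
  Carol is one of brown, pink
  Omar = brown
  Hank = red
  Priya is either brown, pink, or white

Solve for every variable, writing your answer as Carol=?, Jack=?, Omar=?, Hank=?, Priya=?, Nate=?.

Omar's domain is down to {brown}, so Omar = brown. So Carol, Priya can't be brown.
Hank has just one choice, so Hank = red. Strike red from Jack.
Nate has just one choice, so Nate = blue.
Carol has just one choice, so Carol = pink. Eliminate pink elsewhere: Priya.
Jack's domain is down to {green}, so Jack = green.
Priya must be white (only option left).

Carol=pink, Jack=green, Omar=brown, Hank=red, Priya=white, Nate=blue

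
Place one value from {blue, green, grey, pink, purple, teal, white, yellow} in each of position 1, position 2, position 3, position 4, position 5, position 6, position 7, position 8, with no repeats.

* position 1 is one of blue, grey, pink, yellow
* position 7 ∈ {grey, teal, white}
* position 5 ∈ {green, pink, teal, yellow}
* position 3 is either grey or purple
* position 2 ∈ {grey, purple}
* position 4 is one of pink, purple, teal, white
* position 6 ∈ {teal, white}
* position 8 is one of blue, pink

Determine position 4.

The 8 variables draw from only 8 values {blue, green, grey, pink, purple, teal, white, yellow}, so each is used; only position 5 can be green, hence position 5 = green.
The 7 still-open variables together cover exactly {blue, grey, pink, purple, teal, white, yellow} — 7 values for 7 variables — and yellow appears only in position 1's list, so position 1 = yellow.
Among the 6 still-open variables, blue fits only position 8 (and all 6 values in {blue, grey, pink, purple, teal, white} must be used), so position 8 = blue.
The 5 still-open variables draw from only 5 values {grey, pink, purple, teal, white}, so each is used; only position 4 can be pink, hence position 4 = pink.

pink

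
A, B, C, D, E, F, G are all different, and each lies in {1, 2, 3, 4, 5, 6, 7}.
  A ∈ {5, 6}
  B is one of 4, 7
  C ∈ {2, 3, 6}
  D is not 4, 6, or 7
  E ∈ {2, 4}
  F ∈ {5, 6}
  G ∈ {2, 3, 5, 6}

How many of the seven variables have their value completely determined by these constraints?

The 7 variables draw from only 7 values {1, 2, 3, 4, 5, 6, 7}, so each is used; only D can be 1, hence D = 1.
Among the 6 still-open variables, 7 fits only B (and all 6 values in {2, 3, 4, 5, 6, 7} must be used), so B = 7.
The 5 still-open variables together cover exactly {2, 3, 4, 5, 6} — 5 values for 5 variables — and 4 appears only in E's list, so E = 4.
The 2 variables A and F are confined to {5, 6}, which locks those values in; drop them from C, G.
Determined: B=7, D=1, E=4. The other variables each still have more than one consistent value. That makes 3.

3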